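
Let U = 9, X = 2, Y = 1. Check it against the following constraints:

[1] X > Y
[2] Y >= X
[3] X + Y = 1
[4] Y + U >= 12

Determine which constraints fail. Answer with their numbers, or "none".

[1] X = 2, Y = 1; 2 > 1 — holds.
[2] Y = 1, X = 2; 1 < 2 (want ≥) — does not hold.
[3] X + Y = 2 + 1 = 3, not 1 — does not hold.
[4] Y + U = 1 + 9 = 10; 10 < 12, bound 12 not met — does not hold.

Violated: 2, 3, and 4.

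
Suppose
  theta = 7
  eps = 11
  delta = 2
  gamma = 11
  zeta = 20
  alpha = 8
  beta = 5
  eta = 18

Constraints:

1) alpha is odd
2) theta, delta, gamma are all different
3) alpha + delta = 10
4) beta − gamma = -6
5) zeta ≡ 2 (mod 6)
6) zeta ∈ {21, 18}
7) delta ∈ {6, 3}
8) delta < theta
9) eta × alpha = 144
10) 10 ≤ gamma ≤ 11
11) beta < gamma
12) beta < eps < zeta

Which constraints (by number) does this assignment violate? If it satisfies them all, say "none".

The assignment fails constraints 1, 6, and 7.

1) alpha = 8 is even  false
2) values 7, 2, 11 are pairwise distinct  true
3) alpha + delta = 8 + 2 = 10  true
4) beta − gamma = 5 − 11 = -6  true
5) 20 mod 6 = 2  true
6) zeta = 20 is not in {21, 18}  false
7) delta = 2 is not in {6, 3}  false
8) delta = 2, theta = 7; 2 < 7  true
9) eta × alpha = 18 × 8 = 144  true
10) gamma = 11 lies in [10, 11]  true
11) beta = 5, gamma = 11; 5 < 11  true
12) values 5 < 11 < 20  true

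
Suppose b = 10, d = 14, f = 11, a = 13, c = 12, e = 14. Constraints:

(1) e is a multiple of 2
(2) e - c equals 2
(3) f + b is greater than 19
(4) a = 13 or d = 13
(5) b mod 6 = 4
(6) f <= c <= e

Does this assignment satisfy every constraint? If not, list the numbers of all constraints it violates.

All constraints are satisfied.

(1) 14 / 2 = 7, so 2 divides 14 — satisfied.
(2) e - c = 14 - 12 = 2 — satisfied.
(3) f + b = 11 + 10 = 21; 21 > 19 — satisfied.
(4) a = 13 = 13 (first disjunct) — satisfied.
(5) 10 mod 6 = 4 — satisfied.
(6) values 11 <= 12 <= 14 — satisfied.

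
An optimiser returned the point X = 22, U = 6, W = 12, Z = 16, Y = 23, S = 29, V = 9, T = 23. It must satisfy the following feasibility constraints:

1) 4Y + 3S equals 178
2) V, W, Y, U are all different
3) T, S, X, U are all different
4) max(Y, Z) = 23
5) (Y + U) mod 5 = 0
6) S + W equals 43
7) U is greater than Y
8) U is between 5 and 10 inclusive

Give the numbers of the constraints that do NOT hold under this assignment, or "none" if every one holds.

Constraints 1, 5, 6, and 7 are violated.

1) 4Y + 3S = 4(23) + 3(29) = 179, not 178 — does not hold.
2) values 9, 12, 23, 6 are pairwise distinct — holds.
3) values 23, 29, 22, 6 are pairwise distinct — holds.
4) max(23, 16) = 23 — holds.
5) Y + U = 29; 29 mod 5 = 4, not 0 — does not hold.
6) S + W = 29 + 12 = 41, not 43 — does not hold.
7) U = 6, Y = 23; 6 ≤ 23 (want >) — does not hold.
8) U = 6 lies in [5, 10] — holds.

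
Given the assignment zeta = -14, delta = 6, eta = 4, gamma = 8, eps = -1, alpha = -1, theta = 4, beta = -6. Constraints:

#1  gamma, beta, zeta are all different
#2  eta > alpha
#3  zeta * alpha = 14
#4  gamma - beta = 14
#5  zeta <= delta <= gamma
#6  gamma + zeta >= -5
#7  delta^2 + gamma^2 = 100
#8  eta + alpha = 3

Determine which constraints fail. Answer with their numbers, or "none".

#1 values 8, -6, -14 are pairwise distinct — holds.
#2 eta = 4, alpha = -1; 4 > -1 — holds.
#3 zeta * alpha = -14 * (-1) = 14 — holds.
#4 gamma - beta = 8 - (-6) = 14 — holds.
#5 values -14 <= 6 <= 8 — holds.
#6 gamma + zeta = 8 + (-14) = -6; -6 < -5, bound -5 not met — does not hold.
#7 delta^2 + gamma^2 = 6^2 + 8^2 = 36 + 64 = 100 — holds.
#8 eta + alpha = 4 + (-1) = 3 — holds.

Constraint 6 is violated.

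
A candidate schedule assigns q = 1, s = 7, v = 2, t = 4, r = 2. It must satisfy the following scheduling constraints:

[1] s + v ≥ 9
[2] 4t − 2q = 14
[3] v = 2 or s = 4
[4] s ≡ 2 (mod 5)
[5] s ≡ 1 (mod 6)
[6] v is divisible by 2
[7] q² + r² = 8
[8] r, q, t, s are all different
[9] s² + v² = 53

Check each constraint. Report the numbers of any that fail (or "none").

[1] s + v = 7 + 2 = 9; 9 ≥ 9  ✔
[2] 4t − 2q = 4(4) − 2(1) = 14  ✔
[3] v = 2 = 2 (first disjunct)  ✔
[4] 7 mod 5 = 2  ✔
[5] 7 mod 6 = 1  ✔
[6] 2 / 2 = 1, so 2 divides 2  ✔
[7] q² + r² = 1² + 2² = 1 + 4 = 5, not 8  ✘
[8] values 2, 1, 4, 7 are pairwise distinct  ✔
[9] s² + v² = 7² + 2² = 49 + 4 = 53  ✔

Constraint 7 is violated.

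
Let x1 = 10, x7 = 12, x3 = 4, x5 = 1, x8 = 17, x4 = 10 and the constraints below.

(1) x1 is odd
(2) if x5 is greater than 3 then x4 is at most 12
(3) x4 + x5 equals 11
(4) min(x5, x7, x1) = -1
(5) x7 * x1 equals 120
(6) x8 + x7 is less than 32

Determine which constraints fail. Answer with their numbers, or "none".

(1) x1 = 10 is even  fails
(2) x5 = 1, not > 3; antecedent false, conditional vacuously true  holds
(3) x4 + x5 = 10 + 1 = 11  holds
(4) min(1, 12, 10) = 1, not -1  fails
(5) x7 * x1 = 12 * 10 = 120  holds
(6) x8 + x7 = 17 + 12 = 29; 29 < 32  holds

The assignment fails constraints 1 and 4.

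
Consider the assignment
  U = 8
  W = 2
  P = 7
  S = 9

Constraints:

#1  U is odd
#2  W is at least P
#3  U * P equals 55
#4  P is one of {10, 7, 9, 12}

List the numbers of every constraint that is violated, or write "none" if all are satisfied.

#1 U = 8 is even  ✗
#2 W = 2, P = 7; 2 < 7 (want ≥)  ✗
#3 U * P = 8 * 7 = 56, not 55  ✗
#4 P = 7 is in {10, 7, 9, 12}  ✓

Constraints 1, 2, and 3 do not hold.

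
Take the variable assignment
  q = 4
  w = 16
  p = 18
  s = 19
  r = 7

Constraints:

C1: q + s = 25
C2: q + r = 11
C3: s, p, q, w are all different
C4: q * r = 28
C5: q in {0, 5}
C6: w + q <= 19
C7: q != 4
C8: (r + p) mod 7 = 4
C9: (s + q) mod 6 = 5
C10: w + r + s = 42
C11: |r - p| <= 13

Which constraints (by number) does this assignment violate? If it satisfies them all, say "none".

No — constraints 1, 5, 6, 7 are not satisfied.

C1: q + s = 4 + 19 = 23, not 25  false
C2: q + r = 4 + 7 = 11  true
C3: values 19, 18, 4, 16 are pairwise distinct  true
C4: q * r = 4 * 7 = 28  true
C5: q = 4 is not in {0, 5}  false
C6: w + q = 16 + 4 = 20; 20 > 19, bound 19 not met  false
C7: q = 4, but 4 is required to differ  false
C8: r + p = 25; 25 mod 7 = 4  true
C9: s + q = 23; 23 mod 6 = 5  true
C10: w + r + s = 16 + 7 + 19 = 42  true
C11: |7 - 18| = 11; 11 ≤ 13  true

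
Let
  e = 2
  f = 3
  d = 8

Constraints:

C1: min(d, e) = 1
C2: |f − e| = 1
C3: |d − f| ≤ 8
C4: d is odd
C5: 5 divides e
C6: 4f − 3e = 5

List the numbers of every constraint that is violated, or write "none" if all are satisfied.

Violated: 1, 4, 5, and 6.

C1: min(8, 2) = 2, not 1 — fails.
C2: |3 − 2| = 1 — holds.
C3: |8 − 3| = 5; 5 ≤ 8 — holds.
C4: d = 8 is even — fails.
C5: 2 = 5×0 + 2, so 5 does not divide 2 — fails.
C6: 4f − 3e = 4(3) − 3(2) = 6, not 5 — fails.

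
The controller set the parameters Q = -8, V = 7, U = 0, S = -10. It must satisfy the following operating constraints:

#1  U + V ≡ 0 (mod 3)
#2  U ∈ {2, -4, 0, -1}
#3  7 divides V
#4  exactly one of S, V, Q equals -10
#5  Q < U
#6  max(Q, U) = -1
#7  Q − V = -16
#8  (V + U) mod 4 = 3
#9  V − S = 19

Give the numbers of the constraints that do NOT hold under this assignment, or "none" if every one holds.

#1 U + V = 7; 7 mod 3 = 1, not 0 — violated.
#2 U = 0 is in {2, -4, 0, -1} — OK.
#3 7 / 7 = 1, so 7 divides 7 — OK.
#4 S=-10, V=7, Q=-8; 1 of them equals -10 — OK.
#5 Q = -8, U = 0; -8 < 0 — OK.
#6 max(-8, 0) = 0, not -1 — violated.
#7 Q − V = -8 − 7 = -15, not -16 — violated.
#8 V + U = 7; 7 mod 4 = 3 — OK.
#9 V − S = 7 − (-10) = 17, not 19 — violated.

No — constraints 1, 6, 7, and 9 are not satisfied.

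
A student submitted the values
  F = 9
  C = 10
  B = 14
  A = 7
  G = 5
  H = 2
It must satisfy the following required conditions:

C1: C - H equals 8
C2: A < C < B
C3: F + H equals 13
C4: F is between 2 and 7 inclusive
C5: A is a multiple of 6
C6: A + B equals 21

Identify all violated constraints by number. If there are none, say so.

The assignment fails constraints 3, 4, and 5.

C1: C - H = 10 - 2 = 8  ✔
C2: values 7 < 10 < 14  ✔
C3: F + H = 9 + 2 = 11, not 13  ✘
C4: F = 9 is outside [2, 7]  ✘
C5: 7 = 6*1 + 1, so 6 does not divide 7  ✘
C6: A + B = 7 + 14 = 21  ✔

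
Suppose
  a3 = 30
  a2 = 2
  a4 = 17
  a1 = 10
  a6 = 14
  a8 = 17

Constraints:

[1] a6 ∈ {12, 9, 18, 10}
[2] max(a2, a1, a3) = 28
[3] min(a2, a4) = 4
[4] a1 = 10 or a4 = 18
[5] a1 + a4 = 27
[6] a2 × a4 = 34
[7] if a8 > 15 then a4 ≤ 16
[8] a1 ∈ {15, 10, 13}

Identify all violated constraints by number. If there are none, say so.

[1] a6 = 14 is not in {12, 9, 18, 10}  ✗
[2] max(2, 10, 30) = 30, not 28  ✗
[3] min(2, 17) = 2, not 4  ✗
[4] a1 = 10 = 10 (first disjunct)  ✓
[5] a1 + a4 = 10 + 17 = 27  ✓
[6] a2 × a4 = 2 × 17 = 34  ✓
[7] a8 = 17 > 15, so we need a4 ≤ 16; but a4 = 17 > 16  ✗
[8] a1 = 10 is in {15, 10, 13}  ✓

No — constraints 1, 2, 3, 7 are not satisfied.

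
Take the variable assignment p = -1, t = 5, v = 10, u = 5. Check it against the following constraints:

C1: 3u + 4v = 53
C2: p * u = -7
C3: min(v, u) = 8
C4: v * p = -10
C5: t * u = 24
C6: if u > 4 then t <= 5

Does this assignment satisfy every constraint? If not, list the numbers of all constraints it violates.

C1: 3u + 4v = 3(5) + 4(10) = 55, not 53 — violated.
C2: p * u = -1 * 5 = -5, not -7 — violated.
C3: min(10, 5) = 5, not 8 — violated.
C4: v * p = 10 * (-1) = -10 — satisfied.
C5: t * u = 5 * 5 = 25, not 24 — violated.
C6: u = 5 > 4, so we need t ≤ 5; t = 5 ≤ 5 — satisfied.

The assignment fails constraints 1, 2, 3, and 5.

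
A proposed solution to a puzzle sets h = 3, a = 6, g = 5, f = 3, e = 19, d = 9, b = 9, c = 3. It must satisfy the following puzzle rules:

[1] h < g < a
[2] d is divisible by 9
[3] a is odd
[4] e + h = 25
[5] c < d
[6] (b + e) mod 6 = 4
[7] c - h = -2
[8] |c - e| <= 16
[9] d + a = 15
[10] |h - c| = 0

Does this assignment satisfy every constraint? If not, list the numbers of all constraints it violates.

[1] values 3 < 5 < 6  holds
[2] 9 / 9 = 1, so 9 divides 9  holds
[3] a = 6 is even  fails
[4] e + h = 19 + 3 = 22, not 25  fails
[5] c = 3, d = 9; 3 < 9  holds
[6] b + e = 28; 28 mod 6 = 4  holds
[7] c - h = 3 - 3 = 0, not -2  fails
[8] |3 - 19| = 16; 16 ≤ 16  holds
[9] d + a = 9 + 6 = 15  holds
[10] |3 - 3| = 0  holds

The assignment fails constraints 3, 4, 7.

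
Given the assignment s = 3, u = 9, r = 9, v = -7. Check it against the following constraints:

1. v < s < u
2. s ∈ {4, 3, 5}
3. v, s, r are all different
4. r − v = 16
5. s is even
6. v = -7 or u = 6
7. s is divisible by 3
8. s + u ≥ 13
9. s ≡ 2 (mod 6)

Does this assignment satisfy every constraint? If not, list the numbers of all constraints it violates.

1. values -7 < 3 < 9 — OK.
2. s = 3 is in {4, 3, 5} — OK.
3. values -7, 3, 9 are pairwise distinct — OK.
4. r − v = 9 − (-7) = 16 — OK.
5. s = 3 is odd — violated.
6. v = -7 = -7 (first disjunct) — OK.
7. 3 / 3 = 1, so 3 divides 3 — OK.
8. s + u = 3 + 9 = 12; 12 < 13, bound 13 not met — violated.
9. 3 mod 6 = 3, not 2 — violated.

Constraints 5, 8, 9 do not hold.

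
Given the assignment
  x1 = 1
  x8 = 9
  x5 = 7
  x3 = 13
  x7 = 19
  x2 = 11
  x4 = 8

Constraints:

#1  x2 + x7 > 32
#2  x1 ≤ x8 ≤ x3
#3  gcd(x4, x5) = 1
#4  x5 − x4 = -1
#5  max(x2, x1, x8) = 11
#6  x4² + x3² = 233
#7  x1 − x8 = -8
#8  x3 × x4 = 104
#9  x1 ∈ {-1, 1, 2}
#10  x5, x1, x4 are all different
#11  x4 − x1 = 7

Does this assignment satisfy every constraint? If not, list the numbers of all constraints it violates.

Constraint 1 does not hold.

#1 x2 + x7 = 11 + 19 = 30; 30 ≤ 32, bound 32 not met  no
#2 values 1 ≤ 9 ≤ 13  yes
#3 gcd(8, 7) = 1  yes
#4 x5 − x4 = 7 − 8 = -1  yes
#5 max(11, 1, 9) = 11  yes
#6 x4² + x3² = 8² + 13² = 64 + 169 = 233  yes
#7 x1 − x8 = 1 − 9 = -8  yes
#8 x3 × x4 = 13 × 8 = 104  yes
#9 x1 = 1 is in {-1, 1, 2}  yes
#10 values 7, 1, 8 are pairwise distinct  yes
#11 x4 − x1 = 8 − 1 = 7  yes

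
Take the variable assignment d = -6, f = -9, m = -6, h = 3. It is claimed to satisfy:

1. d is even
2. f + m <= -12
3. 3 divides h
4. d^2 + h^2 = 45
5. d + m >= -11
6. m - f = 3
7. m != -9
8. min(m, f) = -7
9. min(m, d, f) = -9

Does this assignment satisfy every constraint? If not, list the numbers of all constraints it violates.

1. d = -6 is even — holds.
2. f + m = -9 + (-6) = -15; -15 ≤ -12 — holds.
3. 3 / 3 = 1, so 3 divides 3 — holds.
4. d^2 + h^2 = (-6)^2 + 3^2 = 36 + 9 = 45 — holds.
5. d + m = -6 + (-6) = -12; -12 < -11, bound -11 not met — does not hold.
6. m - f = -6 - (-9) = 3 — holds.
7. m = -6, and -6 ≠ -9 — holds.
8. min(-6, -9) = -9, not -7 — does not hold.
9. min(-6, -6, -9) = -9 — holds.

No — constraints 5 and 8 are not satisfied.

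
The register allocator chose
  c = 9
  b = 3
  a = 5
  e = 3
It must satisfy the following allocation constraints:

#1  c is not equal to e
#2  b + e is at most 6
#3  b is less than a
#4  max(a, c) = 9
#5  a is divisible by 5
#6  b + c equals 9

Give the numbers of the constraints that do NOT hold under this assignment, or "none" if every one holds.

Constraint 6 does not hold.

#1 c = 9, e = 3; distinct — holds.
#2 b + e = 3 + 3 = 6; 6 ≤ 6 — holds.
#3 b = 3, a = 5; 3 < 5 — holds.
#4 max(5, 9) = 9 — holds.
#5 5 / 5 = 1, so 5 divides 5 — holds.
#6 b + c = 3 + 9 = 12, not 9 — does not hold.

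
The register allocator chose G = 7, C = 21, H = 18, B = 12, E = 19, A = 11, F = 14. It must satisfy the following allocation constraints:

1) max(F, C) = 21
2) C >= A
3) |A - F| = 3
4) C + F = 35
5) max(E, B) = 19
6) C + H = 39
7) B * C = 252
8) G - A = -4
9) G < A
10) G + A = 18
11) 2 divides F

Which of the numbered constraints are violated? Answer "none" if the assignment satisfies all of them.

None — every constraint holds.

1) max(14, 21) = 21  ✓
2) C = 21, A = 11; 21 ≥ 11  ✓
3) |11 - 14| = 3  ✓
4) C + F = 21 + 14 = 35  ✓
5) max(19, 12) = 19  ✓
6) C + H = 21 + 18 = 39  ✓
7) B * C = 12 * 21 = 252  ✓
8) G - A = 7 - 11 = -4  ✓
9) G = 7, A = 11; 7 < 11  ✓
10) G + A = 7 + 11 = 18  ✓
11) 14 / 2 = 7, so 2 divides 14  ✓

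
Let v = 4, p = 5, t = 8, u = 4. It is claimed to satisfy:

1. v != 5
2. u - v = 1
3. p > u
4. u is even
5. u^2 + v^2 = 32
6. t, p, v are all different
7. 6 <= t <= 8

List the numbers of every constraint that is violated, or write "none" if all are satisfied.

No — constraint 2 is not satisfied.

1. v = 4, and 4 ≠ 5  holds
2. u - v = 4 - 4 = 0, not 1  fails
3. p = 5, u = 4; 5 > 4  holds
4. u = 4 is even  holds
5. u^2 + v^2 = 4^2 + 4^2 = 16 + 16 = 32  holds
6. values 8, 5, 4 are pairwise distinct  holds
7. t = 8 lies in [6, 8]  holds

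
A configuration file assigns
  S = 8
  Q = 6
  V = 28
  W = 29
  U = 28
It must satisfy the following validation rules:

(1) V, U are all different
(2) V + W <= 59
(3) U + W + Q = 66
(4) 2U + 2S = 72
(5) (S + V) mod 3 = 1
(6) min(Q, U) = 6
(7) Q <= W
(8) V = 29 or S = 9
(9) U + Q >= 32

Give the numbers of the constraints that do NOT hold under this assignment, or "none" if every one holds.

Constraints 1, 3, 5, and 8 are violated.

(1) V = U = 28, not all different  FAIL
(2) V + W = 28 + 29 = 57; 57 ≤ 59  OK
(3) U + W + Q = 28 + 29 + 6 = 63, not 66  FAIL
(4) 2U + 2S = 2(28) + 2(8) = 72  OK
(5) S + V = 36; 36 mod 3 = 0, not 1  FAIL
(6) min(6, 28) = 6  OK
(7) Q = 6, W = 29; 6 ≤ 29  OK
(8) V = 28 ≠ 29 and S = 8 ≠ 9; both disjuncts false  FAIL
(9) U + Q = 28 + 6 = 34; 34 ≥ 32  OK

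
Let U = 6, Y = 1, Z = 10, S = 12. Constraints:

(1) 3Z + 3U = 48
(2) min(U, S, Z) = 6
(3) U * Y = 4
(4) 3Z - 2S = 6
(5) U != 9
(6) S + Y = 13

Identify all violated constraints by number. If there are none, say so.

(1) 3Z + 3U = 3(10) + 3(6) = 48  ✔
(2) min(6, 12, 10) = 6  ✔
(3) U * Y = 6 * 1 = 6, not 4  ✘
(4) 3Z - 2S = 3(10) - 2(12) = 6  ✔
(5) U = 6, and 6 ≠ 9  ✔
(6) S + Y = 12 + 1 = 13  ✔

No — constraint 3 is not satisfied.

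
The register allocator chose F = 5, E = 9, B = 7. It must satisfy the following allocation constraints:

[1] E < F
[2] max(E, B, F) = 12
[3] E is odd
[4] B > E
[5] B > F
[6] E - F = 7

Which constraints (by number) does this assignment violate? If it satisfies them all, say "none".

[1] E = 9, F = 5; 9 ≥ 5 (want <)  no
[2] max(9, 7, 5) = 9, not 12  no
[3] E = 9 is odd  yes
[4] B = 7, E = 9; 7 ≤ 9 (want >)  no
[5] B = 7, F = 5; 7 > 5  yes
[6] E - F = 9 - 5 = 4, not 7  no

The assignment fails constraints 1, 2, 4, and 6.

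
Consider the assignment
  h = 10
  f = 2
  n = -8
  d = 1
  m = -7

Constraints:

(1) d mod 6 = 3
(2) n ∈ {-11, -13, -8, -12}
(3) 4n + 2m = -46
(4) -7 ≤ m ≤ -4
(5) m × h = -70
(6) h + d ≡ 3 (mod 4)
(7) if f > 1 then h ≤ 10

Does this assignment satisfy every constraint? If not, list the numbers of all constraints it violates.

Constraint 1 is violated.

(1) 1 mod 6 = 1, not 3 — fails.
(2) n = -8 is in {-11, -13, -8, -12} — holds.
(3) 4n + 2m = 4(-8) + 2(-7) = -46 — holds.
(4) m = -7 lies in [-7, -4] — holds.
(5) m × h = -7 × 10 = -70 — holds.
(6) h + d = 11; 11 mod 4 = 3 — holds.
(7) f = 2 > 1, so we need h ≤ 10; h = 10 ≤ 10 — holds.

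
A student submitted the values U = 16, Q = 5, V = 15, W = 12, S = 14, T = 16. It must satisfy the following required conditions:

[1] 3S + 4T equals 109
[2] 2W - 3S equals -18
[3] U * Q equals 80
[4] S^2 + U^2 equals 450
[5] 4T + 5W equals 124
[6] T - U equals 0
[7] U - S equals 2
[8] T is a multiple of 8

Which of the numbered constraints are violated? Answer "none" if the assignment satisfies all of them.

Constraints 1, 4 do not hold.

[1] 3S + 4T = 3(14) + 4(16) = 106, not 109  false
[2] 2W - 3S = 2(12) - 3(14) = -18  true
[3] U * Q = 16 * 5 = 80  true
[4] S^2 + U^2 = 14^2 + 16^2 = 196 + 256 = 452, not 450  false
[5] 4T + 5W = 4(16) + 5(12) = 124  true
[6] T - U = 16 - 16 = 0  true
[7] U - S = 16 - 14 = 2  true
[8] 16 / 8 = 2, so 8 divides 16  true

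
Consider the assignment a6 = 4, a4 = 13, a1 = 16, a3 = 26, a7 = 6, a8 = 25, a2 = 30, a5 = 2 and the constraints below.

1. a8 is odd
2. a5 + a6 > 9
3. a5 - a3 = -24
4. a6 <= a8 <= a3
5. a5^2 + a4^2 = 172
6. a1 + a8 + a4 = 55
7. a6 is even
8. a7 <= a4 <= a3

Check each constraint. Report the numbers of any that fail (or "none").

Constraints 2, 5, 6 do not hold.

1. a8 = 25 is odd — holds.
2. a5 + a6 = 2 + 4 = 6; 6 ≤ 9, bound 9 not met — fails.
3. a5 - a3 = 2 - 26 = -24 — holds.
4. values 4 <= 25 <= 26 — holds.
5. a5^2 + a4^2 = 2^2 + 13^2 = 4 + 169 = 173, not 172 — fails.
6. a1 + a8 + a4 = 16 + 25 + 13 = 54, not 55 — fails.
7. a6 = 4 is even — holds.
8. values 6 <= 13 <= 26 — holds.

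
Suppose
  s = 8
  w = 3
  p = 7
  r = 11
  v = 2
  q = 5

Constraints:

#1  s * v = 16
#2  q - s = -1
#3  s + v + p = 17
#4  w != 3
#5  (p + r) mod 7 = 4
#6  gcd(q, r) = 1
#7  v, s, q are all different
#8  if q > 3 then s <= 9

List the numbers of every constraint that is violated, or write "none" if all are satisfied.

#1 s * v = 8 * 2 = 16 — holds.
#2 q - s = 5 - 8 = -3, not -1 — does not hold.
#3 s + v + p = 8 + 2 + 7 = 17 — holds.
#4 w = 3, but 3 is required to differ — does not hold.
#5 p + r = 18; 18 mod 7 = 4 — holds.
#6 gcd(5, 11) = 1 — holds.
#7 values 2, 8, 5 are pairwise distinct — holds.
#8 q = 5 > 3, so we need s ≤ 9; s = 8 ≤ 9 — holds.

No — constraints 2 and 4 are not satisfied.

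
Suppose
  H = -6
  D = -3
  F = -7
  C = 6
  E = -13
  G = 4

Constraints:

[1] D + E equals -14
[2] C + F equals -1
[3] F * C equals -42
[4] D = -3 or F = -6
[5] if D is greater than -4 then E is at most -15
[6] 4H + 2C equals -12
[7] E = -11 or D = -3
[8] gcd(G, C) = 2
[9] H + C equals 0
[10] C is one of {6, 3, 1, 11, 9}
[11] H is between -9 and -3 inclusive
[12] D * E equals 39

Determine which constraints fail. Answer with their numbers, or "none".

[1] D + E = -3 + (-13) = -16, not -14 — does not hold.
[2] C + F = 6 + (-7) = -1 — holds.
[3] F * C = -7 * 6 = -42 — holds.
[4] D = -3 = -3 (first disjunct) — holds.
[5] D = -3 > -4, so we need E ≤ -15; but E = -13 > -15 — does not hold.
[6] 4H + 2C = 4(-6) + 2(6) = -12 — holds.
[7] E = -13 ≠ -11, but D = -3 = -3 (second disjunct) — holds.
[8] gcd(4, 6) = 2 — holds.
[9] H + C = -6 + 6 = 0 — holds.
[10] C = 6 is in {6, 3, 1, 11, 9} — holds.
[11] H = -6 lies in [-9, -3] — holds.
[12] D * E = -3 * (-13) = 39 — holds.

No — constraints 1, 5 are not satisfied.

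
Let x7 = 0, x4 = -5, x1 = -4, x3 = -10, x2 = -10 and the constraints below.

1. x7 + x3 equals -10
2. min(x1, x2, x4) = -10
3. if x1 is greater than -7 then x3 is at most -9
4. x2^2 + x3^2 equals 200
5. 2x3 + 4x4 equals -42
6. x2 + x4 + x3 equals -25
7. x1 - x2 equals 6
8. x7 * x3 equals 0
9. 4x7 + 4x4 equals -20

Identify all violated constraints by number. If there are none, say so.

1. x7 + x3 = 0 + (-10) = -10  true
2. min(-4, -10, -5) = -10  true
3. x1 = -4 > -7, so we need x3 ≤ -9; x3 = -10 ≤ -9  true
4. x2^2 + x3^2 = (-10)^2 + (-10)^2 = 100 + 100 = 200  true
5. 2x3 + 4x4 = 2(-10) + 4(-5) = -40, not -42  false
6. x2 + x4 + x3 = -10 + (-5) + (-10) = -25  true
7. x1 - x2 = -4 - (-10) = 6  true
8. x7 * x3 = 0 * (-10) = 0  true
9. 4x7 + 4x4 = 4(0) + 4(-5) = -20  true

No — constraint 5 is not satisfied.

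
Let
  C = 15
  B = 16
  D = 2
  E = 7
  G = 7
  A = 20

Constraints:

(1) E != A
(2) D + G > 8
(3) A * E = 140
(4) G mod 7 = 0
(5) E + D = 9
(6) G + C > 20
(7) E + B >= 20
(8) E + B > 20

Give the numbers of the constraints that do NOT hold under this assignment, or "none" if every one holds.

(1) E = 7, A = 20; distinct  OK
(2) D + G = 2 + 7 = 9; 9 > 8  OK
(3) A * E = 20 * 7 = 140  OK
(4) 7 mod 7 = 0  OK
(5) E + D = 7 + 2 = 9  OK
(6) G + C = 7 + 15 = 22; 22 > 20  OK
(7) E + B = 7 + 16 = 23; 23 ≥ 20  OK
(8) E + B = 7 + 16 = 23; 23 > 20  OK

All constraints are satisfied.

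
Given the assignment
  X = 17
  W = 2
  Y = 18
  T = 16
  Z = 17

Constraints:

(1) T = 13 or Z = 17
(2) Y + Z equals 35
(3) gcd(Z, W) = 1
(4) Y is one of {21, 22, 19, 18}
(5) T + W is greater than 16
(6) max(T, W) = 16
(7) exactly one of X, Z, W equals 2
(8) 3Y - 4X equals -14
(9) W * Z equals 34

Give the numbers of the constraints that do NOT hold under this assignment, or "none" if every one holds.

(1) T = 16 ≠ 13, but Z = 17 = 17 (second disjunct) — satisfied.
(2) Y + Z = 18 + 17 = 35 — satisfied.
(3) gcd(17, 2) = 1 — satisfied.
(4) Y = 18 is in {21, 22, 19, 18} — satisfied.
(5) T + W = 16 + 2 = 18; 18 > 16 — satisfied.
(6) max(16, 2) = 16 — satisfied.
(7) X=17, Z=17, W=2; 1 of them equals 2 — satisfied.
(8) 3Y - 4X = 3(18) - 4(17) = -14 — satisfied.
(9) W * Z = 2 * 17 = 34 — satisfied.

All constraints are satisfied.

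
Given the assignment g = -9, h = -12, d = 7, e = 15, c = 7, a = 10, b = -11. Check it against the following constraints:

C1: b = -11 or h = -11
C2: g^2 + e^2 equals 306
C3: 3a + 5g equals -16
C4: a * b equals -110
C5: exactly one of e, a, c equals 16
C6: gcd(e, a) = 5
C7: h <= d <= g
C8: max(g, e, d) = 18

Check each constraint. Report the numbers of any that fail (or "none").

C1: b = -11 = -11 (first disjunct) — satisfied.
C2: g^2 + e^2 = (-9)^2 + 15^2 = 81 + 225 = 306 — satisfied.
C3: 3a + 5g = 3(10) + 5(-9) = -15, not -16 — violated.
C4: a * b = 10 * (-11) = -110 — satisfied.
C5: e=15, a=10, c=7; 0 of them equal 16, not exactly one — violated.
C6: gcd(15, 10) = 5 — satisfied.
C7: values -12, 7, -9; d = 7 is not <= g = -9 — violated.
C8: max(-9, 15, 7) = 15, not 18 — violated.

The assignment fails constraints 3, 5, 7, and 8.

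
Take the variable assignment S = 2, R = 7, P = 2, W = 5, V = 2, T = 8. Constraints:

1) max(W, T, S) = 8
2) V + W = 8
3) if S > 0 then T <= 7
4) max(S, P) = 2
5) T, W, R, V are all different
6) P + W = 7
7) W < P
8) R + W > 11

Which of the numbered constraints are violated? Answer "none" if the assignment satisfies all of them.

Violated: 2, 3, 7.

1) max(5, 8, 2) = 8 — OK.
2) V + W = 2 + 5 = 7, not 8 — violated.
3) S = 2 > 0, so we need T ≤ 7; but T = 8 > 7 — violated.
4) max(2, 2) = 2 — OK.
5) values 8, 5, 7, 2 are pairwise distinct — OK.
6) P + W = 2 + 5 = 7 — OK.
7) W = 5, P = 2; 5 ≥ 2 (want <) — violated.
8) R + W = 7 + 5 = 12; 12 > 11 — OK.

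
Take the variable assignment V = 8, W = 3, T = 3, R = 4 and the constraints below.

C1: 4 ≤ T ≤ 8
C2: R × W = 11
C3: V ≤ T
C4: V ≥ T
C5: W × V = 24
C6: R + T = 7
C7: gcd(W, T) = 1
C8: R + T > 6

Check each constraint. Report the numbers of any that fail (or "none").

C1: T = 3 is outside [4, 8] — violated.
C2: R × W = 4 × 3 = 12, not 11 — violated.
C3: V = 8, T = 3; 8 > 3 (want ≤) — violated.
C4: V = 8, T = 3; 8 ≥ 3 — satisfied.
C5: W × V = 3 × 8 = 24 — satisfied.
C6: R + T = 4 + 3 = 7 — satisfied.
C7: gcd(3, 3) = 3, not 1 — violated.
C8: R + T = 4 + 3 = 7; 7 > 6 — satisfied.

Violated: 1, 2, 3, and 7.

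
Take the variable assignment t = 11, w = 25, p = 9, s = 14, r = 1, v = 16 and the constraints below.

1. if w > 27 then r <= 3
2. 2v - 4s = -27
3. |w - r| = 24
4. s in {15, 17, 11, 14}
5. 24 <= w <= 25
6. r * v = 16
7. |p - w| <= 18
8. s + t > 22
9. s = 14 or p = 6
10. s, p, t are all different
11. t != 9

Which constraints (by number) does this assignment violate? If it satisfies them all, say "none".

1. w = 25, not > 27; antecedent false, conditional vacuously true — OK.
2. 2v - 4s = 2(16) - 4(14) = -24, not -27 — violated.
3. |25 - 1| = 24 — OK.
4. s = 14 is in {15, 17, 11, 14} — OK.
5. w = 25 lies in [24, 25] — OK.
6. r * v = 1 * 16 = 16 — OK.
7. |9 - 25| = 16; 16 ≤ 18 — OK.
8. s + t = 14 + 11 = 25; 25 > 22 — OK.
9. s = 14 = 14 (first disjunct) — OK.
10. values 14, 9, 11 are pairwise distinct — OK.
11. t = 11, and 11 ≠ 9 — OK.

The assignment fails constraint 2.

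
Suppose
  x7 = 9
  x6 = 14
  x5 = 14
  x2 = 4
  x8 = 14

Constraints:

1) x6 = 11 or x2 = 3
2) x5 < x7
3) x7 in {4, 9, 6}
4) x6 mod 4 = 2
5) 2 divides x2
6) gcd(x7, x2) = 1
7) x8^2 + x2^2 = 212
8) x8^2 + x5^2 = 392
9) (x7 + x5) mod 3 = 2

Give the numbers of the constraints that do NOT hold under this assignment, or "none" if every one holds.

1) x6 = 14 ≠ 11 and x2 = 4 ≠ 3; both disjuncts false  no
2) x5 = 14, x7 = 9; 14 ≥ 9 (want <)  no
3) x7 = 9 is in {4, 9, 6}  yes
4) 14 mod 4 = 2  yes
5) 4 / 2 = 2, so 2 divides 4  yes
6) gcd(9, 4) = 1  yes
7) x8^2 + x2^2 = 14^2 + 4^2 = 196 + 16 = 212  yes
8) x8^2 + x5^2 = 14^2 + 14^2 = 196 + 196 = 392  yes
9) x7 + x5 = 23; 23 mod 3 = 2  yes

No — constraints 1 and 2 are not satisfied.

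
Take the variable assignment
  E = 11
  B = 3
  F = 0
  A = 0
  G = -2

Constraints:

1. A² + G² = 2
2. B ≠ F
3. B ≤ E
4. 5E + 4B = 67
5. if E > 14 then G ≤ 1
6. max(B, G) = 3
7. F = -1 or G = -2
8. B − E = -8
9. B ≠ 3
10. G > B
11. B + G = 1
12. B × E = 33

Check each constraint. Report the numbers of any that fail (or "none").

1. A² + G² = 0² + (-2)² = 0 + 4 = 4, not 2  FAIL
2. B = 3, F = 0; distinct  OK
3. B = 3, E = 11; 3 ≤ 11  OK
4. 5E + 4B = 5(11) + 4(3) = 67  OK
5. E = 11, not > 14; antecedent false, conditional vacuously true  OK
6. max(3, -2) = 3  OK
7. F = 0 ≠ -1, but G = -2 = -2 (second disjunct)  OK
8. B − E = 3 − 11 = -8  OK
9. B = 3, but 3 is required to differ  FAIL
10. G = -2, B = 3; -2 ≤ 3 (want >)  FAIL
11. B + G = 3 + (-2) = 1  OK
12. B × E = 3 × 11 = 33  OK

Constraints 1, 9, 10 are violated.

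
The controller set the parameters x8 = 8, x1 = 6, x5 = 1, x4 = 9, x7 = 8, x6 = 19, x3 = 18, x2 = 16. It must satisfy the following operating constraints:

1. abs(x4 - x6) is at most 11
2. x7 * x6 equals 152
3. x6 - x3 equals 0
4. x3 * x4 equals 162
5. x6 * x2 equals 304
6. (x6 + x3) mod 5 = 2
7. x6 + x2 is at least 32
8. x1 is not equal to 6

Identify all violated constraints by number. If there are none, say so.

1. abs(9 - 19) = 10; 10 ≤ 11  ✔
2. x7 * x6 = 8 * 19 = 152  ✔
3. x6 - x3 = 19 - 18 = 1, not 0  ✘
4. x3 * x4 = 18 * 9 = 162  ✔
5. x6 * x2 = 19 * 16 = 304  ✔
6. x6 + x3 = 37; 37 mod 5 = 2  ✔
7. x6 + x2 = 19 + 16 = 35; 35 ≥ 32  ✔
8. x1 = 6, but 6 is required to differ  ✘

Constraints 3 and 8 are violated.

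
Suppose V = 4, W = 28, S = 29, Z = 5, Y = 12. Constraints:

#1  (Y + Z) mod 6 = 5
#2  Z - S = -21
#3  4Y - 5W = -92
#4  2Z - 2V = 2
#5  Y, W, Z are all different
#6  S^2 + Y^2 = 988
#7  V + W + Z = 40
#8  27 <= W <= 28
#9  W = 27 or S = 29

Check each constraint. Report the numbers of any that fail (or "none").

#1 Y + Z = 17; 17 mod 6 = 5 — satisfied.
#2 Z - S = 5 - 29 = -24, not -21 — violated.
#3 4Y - 5W = 4(12) - 5(28) = -92 — satisfied.
#4 2Z - 2V = 2(5) - 2(4) = 2 — satisfied.
#5 values 12, 28, 5 are pairwise distinct — satisfied.
#6 S^2 + Y^2 = 29^2 + 12^2 = 841 + 144 = 985, not 988 — violated.
#7 V + W + Z = 4 + 28 + 5 = 37, not 40 — violated.
#8 W = 28 lies in [27, 28] — satisfied.
#9 W = 28 ≠ 27, but S = 29 = 29 (second disjunct) — satisfied.

Constraints 2, 6, and 7 do not hold.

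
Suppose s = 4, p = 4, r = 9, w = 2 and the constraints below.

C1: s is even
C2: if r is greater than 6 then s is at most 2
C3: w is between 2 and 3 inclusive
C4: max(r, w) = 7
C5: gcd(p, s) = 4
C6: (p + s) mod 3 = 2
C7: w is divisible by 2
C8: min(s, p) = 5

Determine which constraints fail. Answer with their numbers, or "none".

C1: s = 4 is even — OK.
C2: r = 9 > 6, so we need s ≤ 2; but s = 4 > 2 — violated.
C3: w = 2 lies in [2, 3] — OK.
C4: max(9, 2) = 9, not 7 — violated.
C5: gcd(4, 4) = 4 — OK.
C6: p + s = 8; 8 mod 3 = 2 — OK.
C7: 2 / 2 = 1, so 2 divides 2 — OK.
C8: min(4, 4) = 4, not 5 — violated.

Constraints 2, 4, 8 do not hold.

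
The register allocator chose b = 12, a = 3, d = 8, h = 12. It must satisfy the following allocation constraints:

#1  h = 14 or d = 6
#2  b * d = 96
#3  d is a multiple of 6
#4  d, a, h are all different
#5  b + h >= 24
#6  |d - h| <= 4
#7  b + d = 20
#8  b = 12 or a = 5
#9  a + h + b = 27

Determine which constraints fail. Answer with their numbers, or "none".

#1 h = 12 ≠ 14 and d = 8 ≠ 6; both disjuncts false — violated.
#2 b * d = 12 * 8 = 96 — OK.
#3 8 = 6*1 + 2, so 6 does not divide 8 — violated.
#4 values 8, 3, 12 are pairwise distinct — OK.
#5 b + h = 12 + 12 = 24; 24 ≥ 24 — OK.
#6 |8 - 12| = 4; 4 ≤ 4 — OK.
#7 b + d = 12 + 8 = 20 — OK.
#8 b = 12 = 12 (first disjunct) — OK.
#9 a + h + b = 3 + 12 + 12 = 27 — OK.

Violated: 1 and 3.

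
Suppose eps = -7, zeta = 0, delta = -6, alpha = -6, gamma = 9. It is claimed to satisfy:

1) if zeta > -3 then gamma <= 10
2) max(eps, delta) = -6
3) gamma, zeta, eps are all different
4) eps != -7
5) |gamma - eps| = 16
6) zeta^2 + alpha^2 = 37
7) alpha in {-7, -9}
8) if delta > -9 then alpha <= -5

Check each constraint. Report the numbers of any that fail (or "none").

1) zeta = 0 > -3, so we need gamma ≤ 10; gamma = 9 ≤ 10  OK
2) max(-7, -6) = -6  OK
3) values 9, 0, -7 are pairwise distinct  OK
4) eps = -7, but -7 is required to differ  FAIL
5) |9 - (-7)| = 16  OK
6) zeta^2 + alpha^2 = 0^2 + (-6)^2 = 0 + 36 = 36, not 37  FAIL
7) alpha = -6 is not in {-7, -9}  FAIL
8) delta = -6 > -9, so we need alpha ≤ -5; alpha = -6 ≤ -5  OK

Violated: 4, 6, and 7.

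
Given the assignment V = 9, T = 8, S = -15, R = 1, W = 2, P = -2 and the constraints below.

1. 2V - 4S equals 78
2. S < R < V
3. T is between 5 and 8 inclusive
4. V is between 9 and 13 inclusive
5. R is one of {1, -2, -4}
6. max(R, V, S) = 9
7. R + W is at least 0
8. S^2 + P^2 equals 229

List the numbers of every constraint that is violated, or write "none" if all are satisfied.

1. 2V - 4S = 2(9) - 4(-15) = 78 — satisfied.
2. values -15 < 1 < 9 — satisfied.
3. T = 8 lies in [5, 8] — satisfied.
4. V = 9 lies in [9, 13] — satisfied.
5. R = 1 is in {1, -2, -4} — satisfied.
6. max(1, 9, -15) = 9 — satisfied.
7. R + W = 1 + 2 = 3; 3 ≥ 0 — satisfied.
8. S^2 + P^2 = (-15)^2 + (-2)^2 = 225 + 4 = 229 — satisfied.

Yes — all constraints hold.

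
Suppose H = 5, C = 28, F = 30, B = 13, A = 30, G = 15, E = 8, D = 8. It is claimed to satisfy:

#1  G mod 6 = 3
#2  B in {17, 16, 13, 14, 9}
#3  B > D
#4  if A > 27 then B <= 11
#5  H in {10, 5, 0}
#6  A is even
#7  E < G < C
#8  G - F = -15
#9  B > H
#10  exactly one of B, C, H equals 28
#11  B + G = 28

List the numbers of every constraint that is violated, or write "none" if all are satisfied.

Constraint 4 does not hold.

#1 15 mod 6 = 3 — satisfied.
#2 B = 13 is in {17, 16, 13, 14, 9} — satisfied.
#3 B = 13, D = 8; 13 > 8 — satisfied.
#4 A = 30 > 27, so we need B ≤ 11; but B = 13 > 11 — violated.
#5 H = 5 is in {10, 5, 0} — satisfied.
#6 A = 30 is even — satisfied.
#7 values 8 < 15 < 28 — satisfied.
#8 G - F = 15 - 30 = -15 — satisfied.
#9 B = 13, H = 5; 13 > 5 — satisfied.
#10 B=13, C=28, H=5; 1 of them equals 28 — satisfied.
#11 B + G = 13 + 15 = 28 — satisfied.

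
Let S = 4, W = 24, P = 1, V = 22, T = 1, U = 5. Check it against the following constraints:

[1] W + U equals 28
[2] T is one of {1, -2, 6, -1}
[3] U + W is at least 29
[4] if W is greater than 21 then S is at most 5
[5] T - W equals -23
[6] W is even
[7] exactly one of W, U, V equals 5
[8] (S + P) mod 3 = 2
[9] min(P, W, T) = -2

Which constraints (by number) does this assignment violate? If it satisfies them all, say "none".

The assignment fails constraints 1 and 9.

[1] W + U = 24 + 5 = 29, not 28  ✗
[2] T = 1 is in {1, -2, 6, -1}  ✓
[3] U + W = 5 + 24 = 29; 29 ≥ 29  ✓
[4] W = 24 > 21, so we need S ≤ 5; S = 4 ≤ 5  ✓
[5] T - W = 1 - 24 = -23  ✓
[6] W = 24 is even  ✓
[7] W=24, U=5, V=22; 1 of them equals 5  ✓
[8] S + P = 5; 5 mod 3 = 2  ✓
[9] min(1, 24, 1) = 1, not -2  ✗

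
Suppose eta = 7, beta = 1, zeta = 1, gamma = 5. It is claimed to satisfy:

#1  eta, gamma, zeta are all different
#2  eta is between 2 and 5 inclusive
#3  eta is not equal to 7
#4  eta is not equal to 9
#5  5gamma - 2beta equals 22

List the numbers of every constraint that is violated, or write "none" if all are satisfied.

#1 values 7, 5, 1 are pairwise distinct  holds
#2 eta = 7 is outside [2, 5]  fails
#3 eta = 7, but 7 is required to differ  fails
#4 eta = 7, and 7 ≠ 9  holds
#5 5gamma - 2beta = 5(5) - 2(1) = 23, not 22  fails

Violated: 2, 3, and 5.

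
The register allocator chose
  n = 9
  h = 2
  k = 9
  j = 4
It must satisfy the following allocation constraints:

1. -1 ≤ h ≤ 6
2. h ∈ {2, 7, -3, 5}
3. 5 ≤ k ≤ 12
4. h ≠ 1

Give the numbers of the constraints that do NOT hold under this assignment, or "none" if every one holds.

All constraints are satisfied.

1. h = 2 lies in [-1, 6] — holds.
2. h = 2 is in {2, 7, -3, 5} — holds.
3. k = 9 lies in [5, 12] — holds.
4. h = 2, and 2 ≠ 1 — holds.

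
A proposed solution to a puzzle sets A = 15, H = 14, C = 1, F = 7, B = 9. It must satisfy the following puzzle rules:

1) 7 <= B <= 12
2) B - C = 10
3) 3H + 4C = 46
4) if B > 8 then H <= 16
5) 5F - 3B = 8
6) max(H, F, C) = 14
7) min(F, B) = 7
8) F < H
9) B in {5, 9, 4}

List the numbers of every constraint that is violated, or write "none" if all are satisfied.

Constraint 2 is violated.

1) B = 9 lies in [7, 12] — holds.
2) B - C = 9 - 1 = 8, not 10 — fails.
3) 3H + 4C = 3(14) + 4(1) = 46 — holds.
4) B = 9 > 8, so we need H ≤ 16; H = 14 ≤ 16 — holds.
5) 5F - 3B = 5(7) - 3(9) = 8 — holds.
6) max(14, 7, 1) = 14 — holds.
7) min(7, 9) = 7 — holds.
8) F = 7, H = 14; 7 < 14 — holds.
9) B = 9 is in {5, 9, 4} — holds.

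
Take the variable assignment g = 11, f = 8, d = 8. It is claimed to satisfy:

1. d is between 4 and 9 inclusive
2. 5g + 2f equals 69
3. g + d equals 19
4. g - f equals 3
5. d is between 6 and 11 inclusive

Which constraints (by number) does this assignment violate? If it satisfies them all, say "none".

1. d = 8 lies in [4, 9] — satisfied.
2. 5g + 2f = 5(11) + 2(8) = 71, not 69 — violated.
3. g + d = 11 + 8 = 19 — satisfied.
4. g - f = 11 - 8 = 3 — satisfied.
5. d = 8 lies in [6, 11] — satisfied.

The assignment fails constraint 2.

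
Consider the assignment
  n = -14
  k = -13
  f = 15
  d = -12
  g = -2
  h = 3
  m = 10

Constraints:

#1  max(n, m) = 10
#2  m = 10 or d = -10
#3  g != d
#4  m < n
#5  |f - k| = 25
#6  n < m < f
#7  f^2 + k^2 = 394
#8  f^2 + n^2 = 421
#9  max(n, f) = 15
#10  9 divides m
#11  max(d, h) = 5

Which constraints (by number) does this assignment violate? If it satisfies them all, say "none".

No — constraints 4, 5, 10, 11 are not satisfied.

#1 max(-14, 10) = 10 — holds.
#2 m = 10 = 10 (first disjunct) — holds.
#3 g = -2, d = -12; distinct — holds.
#4 m = 10, n = -14; 10 ≥ -14 (want <) — does not hold.
#5 |15 - (-13)| = 28, not 25 — does not hold.
#6 values -14 < 10 < 15 — holds.
#7 f^2 + k^2 = 15^2 + (-13)^2 = 225 + 169 = 394 — holds.
#8 f^2 + n^2 = 15^2 + (-14)^2 = 225 + 196 = 421 — holds.
#9 max(-14, 15) = 15 — holds.
#10 10 = 9*1 + 1, so 9 does not divide 10 — does not hold.
#11 max(-12, 3) = 3, not 5 — does not hold.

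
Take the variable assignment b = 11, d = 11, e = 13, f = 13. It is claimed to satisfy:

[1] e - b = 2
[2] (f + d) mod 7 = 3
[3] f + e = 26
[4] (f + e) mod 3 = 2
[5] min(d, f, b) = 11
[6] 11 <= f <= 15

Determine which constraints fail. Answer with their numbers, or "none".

[1] e - b = 13 - 11 = 2 — satisfied.
[2] f + d = 24; 24 mod 7 = 3 — satisfied.
[3] f + e = 13 + 13 = 26 — satisfied.
[4] f + e = 26; 26 mod 3 = 2 — satisfied.
[5] min(11, 13, 11) = 11 — satisfied.
[6] f = 13 lies in [11, 15] — satisfied.

The assignment satisfies every constraint.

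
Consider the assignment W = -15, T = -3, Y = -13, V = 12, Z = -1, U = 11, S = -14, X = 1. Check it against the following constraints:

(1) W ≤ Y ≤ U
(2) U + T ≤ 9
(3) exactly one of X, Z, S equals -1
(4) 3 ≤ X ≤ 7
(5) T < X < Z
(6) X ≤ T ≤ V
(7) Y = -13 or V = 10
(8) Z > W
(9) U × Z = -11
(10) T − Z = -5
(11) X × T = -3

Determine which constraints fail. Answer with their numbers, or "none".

(1) values -15 ≤ -13 ≤ 11 — holds.
(2) U + T = 11 + (-3) = 8; 8 ≤ 9 — holds.
(3) X=1, Z=-1, S=-14; 1 of them equals -1 — holds.
(4) X = 1 is outside [3, 7] — does not hold.
(5) values -3, 1, -1; X = 1 is not < Z = -1 — does not hold.
(6) values 1, -3, 12; X = 1 is not ≤ T = -3 — does not hold.
(7) Y = -13 = -13 (first disjunct) — holds.
(8) Z = -1, W = -15; -1 > -15 — holds.
(9) U × Z = 11 × (-1) = -11 — holds.
(10) T − Z = -3 − (-1) = -2, not -5 — does not hold.
(11) X × T = 1 × (-3) = -3 — holds.

Violated: 4, 5, 6, 10.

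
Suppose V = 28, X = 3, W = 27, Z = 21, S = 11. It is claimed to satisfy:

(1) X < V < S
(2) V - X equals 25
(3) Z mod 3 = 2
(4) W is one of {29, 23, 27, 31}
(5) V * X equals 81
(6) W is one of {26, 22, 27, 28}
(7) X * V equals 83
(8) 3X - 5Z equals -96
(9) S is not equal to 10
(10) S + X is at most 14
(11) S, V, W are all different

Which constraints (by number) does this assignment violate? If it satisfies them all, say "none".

Constraints 1, 3, 5, 7 are violated.

(1) values 3, 28, 11; V = 28 is not < S = 11 — violated.
(2) V - X = 28 - 3 = 25 — satisfied.
(3) 21 mod 3 = 0, not 2 — violated.
(4) W = 27 is in {29, 23, 27, 31} — satisfied.
(5) V * X = 28 * 3 = 84, not 81 — violated.
(6) W = 27 is in {26, 22, 27, 28} — satisfied.
(7) X * V = 3 * 28 = 84, not 83 — violated.
(8) 3X - 5Z = 3(3) - 5(21) = -96 — satisfied.
(9) S = 11, and 11 ≠ 10 — satisfied.
(10) S + X = 11 + 3 = 14; 14 ≤ 14 — satisfied.
(11) values 11, 28, 27 are pairwise distinct — satisfied.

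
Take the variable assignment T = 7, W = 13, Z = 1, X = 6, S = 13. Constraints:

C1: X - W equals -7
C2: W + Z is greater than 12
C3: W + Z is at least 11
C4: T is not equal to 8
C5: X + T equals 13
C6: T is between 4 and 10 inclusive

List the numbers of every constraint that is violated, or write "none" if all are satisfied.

C1: X - W = 6 - 13 = -7  OK
C2: W + Z = 13 + 1 = 14; 14 > 12  OK
C3: W + Z = 13 + 1 = 14; 14 ≥ 11  OK
C4: T = 7, and 7 ≠ 8  OK
C5: X + T = 6 + 7 = 13  OK
C6: T = 7 lies in [4, 10]  OK

Yes — all constraints hold.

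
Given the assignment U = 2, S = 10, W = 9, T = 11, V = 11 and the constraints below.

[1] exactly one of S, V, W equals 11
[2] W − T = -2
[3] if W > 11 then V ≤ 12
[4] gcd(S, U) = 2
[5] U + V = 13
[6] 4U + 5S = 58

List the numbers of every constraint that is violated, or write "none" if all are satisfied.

All constraints are satisfied.

[1] S=10, V=11, W=9; 1 of them equals 11 — holds.
[2] W − T = 9 − 11 = -2 — holds.
[3] W = 9, not > 11; antecedent false, conditional vacuously true — holds.
[4] gcd(10, 2) = 2 — holds.
[5] U + V = 2 + 11 = 13 — holds.
[6] 4U + 5S = 4(2) + 5(10) = 58 — holds.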